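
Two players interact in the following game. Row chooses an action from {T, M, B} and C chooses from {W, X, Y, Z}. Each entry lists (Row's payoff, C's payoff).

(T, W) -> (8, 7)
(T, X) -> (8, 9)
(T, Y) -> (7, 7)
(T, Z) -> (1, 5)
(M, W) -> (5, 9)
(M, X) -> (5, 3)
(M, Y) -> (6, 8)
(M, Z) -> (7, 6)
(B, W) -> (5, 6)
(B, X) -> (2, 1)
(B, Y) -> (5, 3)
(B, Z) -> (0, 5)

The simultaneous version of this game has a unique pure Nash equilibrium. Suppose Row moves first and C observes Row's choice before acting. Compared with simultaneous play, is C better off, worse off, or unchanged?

C best-responds to each possible Row move:
- T: BR = X, leader payoff 8.
- M: BR = W, leader payoff 5.
- B: BR = W, leader payoff 5.
Row's induced payoffs are 8, 5, 5, so Row commits to T. Subgame-perfect outcome: (T, X) with payoffs (8, 9).
For the simultaneous game, intersect best replies.
Row's best replies: W→T; X→T; Y→T; Z→M.
C's best replies: T→X; M→W; B→W.
The unique mutual best reply is (T, X), giving (8, 9).
C earns 9 sequentially versus 9 at the Nash outcome: unchanged.

unchanged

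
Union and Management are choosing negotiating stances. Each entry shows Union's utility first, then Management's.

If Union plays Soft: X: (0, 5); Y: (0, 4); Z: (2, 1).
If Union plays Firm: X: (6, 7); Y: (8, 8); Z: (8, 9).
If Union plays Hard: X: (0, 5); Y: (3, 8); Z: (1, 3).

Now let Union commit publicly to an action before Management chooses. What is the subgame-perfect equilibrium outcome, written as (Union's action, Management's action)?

Management best-responds to each possible Union move:
- Soft → Management plays X (best of 5, 4, 1); Union gets 0.
- Firm → Management plays Z (best of 7, 8, 9); Union gets 8.
- Hard → Management plays Y (best of 5, 8, 3); Union gets 3.
Maximizing over 0, 8, 3, Union chooses Firm. Subgame-perfect outcome: (Firm, Z) with payoffs (8, 9).

(Firm, Z)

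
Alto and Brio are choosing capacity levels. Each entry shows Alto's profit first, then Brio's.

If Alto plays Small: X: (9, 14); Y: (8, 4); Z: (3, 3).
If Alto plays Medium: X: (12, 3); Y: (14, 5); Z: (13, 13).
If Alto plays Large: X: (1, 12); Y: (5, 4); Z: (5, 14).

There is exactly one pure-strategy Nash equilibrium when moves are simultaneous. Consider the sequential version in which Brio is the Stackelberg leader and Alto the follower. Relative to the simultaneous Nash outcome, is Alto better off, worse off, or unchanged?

unchanged

Work backward from Alto's decision.
- X: BR = Medium, leader payoff 3.
- Y: BR = Medium, leader payoff 5.
- Z: BR = Medium, leader payoff 13.
Brio's induced payoffs are 3, 5, 13, so Brio commits to Z. Subgame-perfect outcome: (Medium, Z) with payoffs (13, 13).
For the simultaneous game, intersect best replies.
Alto's best replies: X→Medium; Y→Medium; Z→Medium.
Brio's best replies: Small→X; Medium→Z; Large→Z.
Only (Medium, Z) has each player best-responding; Nash payoffs (13, 13).
Alto earns 13 sequentially versus 13 at the Nash outcome: unchanged.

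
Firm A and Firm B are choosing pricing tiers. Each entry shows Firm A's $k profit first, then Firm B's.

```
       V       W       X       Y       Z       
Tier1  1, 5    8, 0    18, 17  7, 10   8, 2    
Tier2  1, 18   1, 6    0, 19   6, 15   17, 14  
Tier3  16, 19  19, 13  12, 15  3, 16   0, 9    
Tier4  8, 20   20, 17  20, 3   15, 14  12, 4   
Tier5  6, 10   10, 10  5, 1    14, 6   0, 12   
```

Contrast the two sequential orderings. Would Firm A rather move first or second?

first

If Firm A leads: Firm B's best replies are Tier1→X, Tier2→X, Tier3→V, Tier4→V, Tier5→Z; Firm A's induced payoffs 18, 0, 16, 8, 0; outcome (Tier1, X), payoffs (18, 17).
If Firm B leads: Firm A's best replies are V→Tier3, W→Tier4, X→Tier4, Y→Tier4, Z→Tier2; Firm B's induced payoffs 19, 17, 3, 14, 14; outcome (Tier3, V), payoffs (16, 19).
Firm A gets 18 moving first and 16 moving second, so Firm A prefers to move first.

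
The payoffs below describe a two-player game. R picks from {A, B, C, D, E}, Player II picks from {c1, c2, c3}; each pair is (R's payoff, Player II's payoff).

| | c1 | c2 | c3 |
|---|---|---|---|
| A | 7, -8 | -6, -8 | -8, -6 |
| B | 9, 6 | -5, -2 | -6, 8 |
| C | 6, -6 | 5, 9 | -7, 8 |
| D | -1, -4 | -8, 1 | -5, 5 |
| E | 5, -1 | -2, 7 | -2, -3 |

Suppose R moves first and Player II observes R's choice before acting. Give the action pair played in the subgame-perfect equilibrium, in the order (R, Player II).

Work backward from Player II's decision.
- A → Player II plays c3 (best of -8, -8, -6); R gets -8.
- B → Player II plays c3 (best of 6, -2, 8); R gets -6.
- C → Player II plays c2 (best of -6, 9, 8); R gets 5.
- D → Player II plays c3 (best of -4, 1, 5); R gets -5.
- E → Player II plays c2 (best of -1, 7, -3); R gets -2.
R's induced payoffs are -8, -6, 5, -5, -2, so R commits to C. Subgame-perfect outcome: (C, c2) with payoffs (5, 9).

(C, c2)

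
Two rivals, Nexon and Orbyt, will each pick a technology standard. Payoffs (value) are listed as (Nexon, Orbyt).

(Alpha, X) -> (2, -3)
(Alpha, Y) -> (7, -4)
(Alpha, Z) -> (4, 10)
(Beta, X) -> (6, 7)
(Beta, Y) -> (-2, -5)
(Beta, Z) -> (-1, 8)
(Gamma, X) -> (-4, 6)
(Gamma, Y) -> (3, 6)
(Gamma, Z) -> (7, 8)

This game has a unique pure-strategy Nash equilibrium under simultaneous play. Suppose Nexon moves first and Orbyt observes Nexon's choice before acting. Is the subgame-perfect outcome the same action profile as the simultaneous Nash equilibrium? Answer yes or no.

yes

Work backward from Orbyt's decision.
- Alpha: Orbyt compares -3, -4, 10 and picks Z; Nexon would get 4.
- Beta: Orbyt compares 7, -5, 8 and picks Z; Nexon would get -1.
- Gamma: Orbyt compares 6, 6, 8 and picks Z; Nexon would get 7.
Maximizing over 4, -1, 7, Nexon chooses Gamma. Subgame-perfect outcome: (Gamma, Z) with payoffs (7, 8).
For the simultaneous game, intersect best replies.
Nexon's best replies: X→Beta; Y→Alpha; Z→Gamma.
Orbyt's best replies: Alpha→Z; Beta→Z; Gamma→Z.
The unique mutual best reply is (Gamma, Z), giving (7, 8).
Sequential outcome (Gamma, Z) coincides with the Nash profile (Gamma, Z).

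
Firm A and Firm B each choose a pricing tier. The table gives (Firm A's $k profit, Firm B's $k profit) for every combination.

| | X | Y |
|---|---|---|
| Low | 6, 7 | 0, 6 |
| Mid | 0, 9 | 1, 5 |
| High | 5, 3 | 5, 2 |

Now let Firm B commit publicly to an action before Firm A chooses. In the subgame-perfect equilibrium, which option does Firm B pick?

X

Solve by backward induction (Firm B leads).
- X: BR = Low, leader payoff 7.
- Y: BR = High, leader payoff 2.
Firm B's induced payoffs are 7, 2, so Firm B commits to X. Subgame-perfect outcome: (Low, X) with payoffs (6, 7).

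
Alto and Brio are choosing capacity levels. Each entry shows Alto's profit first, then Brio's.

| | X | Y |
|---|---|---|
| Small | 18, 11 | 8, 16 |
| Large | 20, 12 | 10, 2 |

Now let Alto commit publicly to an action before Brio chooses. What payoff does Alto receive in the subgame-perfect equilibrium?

20

Backward induction with Alto moving first.
- Small: BR = Y, leader payoff 8.
- Large: BR = X, leader payoff 20.
Among 8, 20, the best is 20 at Large. Subgame-perfect outcome: (Large, X) with payoffs (20, 12).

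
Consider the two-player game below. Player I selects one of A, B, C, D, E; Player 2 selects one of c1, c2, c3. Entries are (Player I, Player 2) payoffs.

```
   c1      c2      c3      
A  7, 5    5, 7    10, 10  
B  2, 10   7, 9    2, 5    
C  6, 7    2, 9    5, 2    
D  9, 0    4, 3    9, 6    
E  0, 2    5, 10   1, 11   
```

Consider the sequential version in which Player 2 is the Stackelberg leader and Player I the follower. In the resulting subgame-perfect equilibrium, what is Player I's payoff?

10

Player I best-responds to each possible Player 2 move:
- c1: BR = D, leader payoff 0.
- c2: BR = B, leader payoff 9.
- c3: BR = A, leader payoff 10.
Maximizing over 0, 9, 10, Player 2 chooses c3. Subgame-perfect outcome: (A, c3) with payoffs (10, 10).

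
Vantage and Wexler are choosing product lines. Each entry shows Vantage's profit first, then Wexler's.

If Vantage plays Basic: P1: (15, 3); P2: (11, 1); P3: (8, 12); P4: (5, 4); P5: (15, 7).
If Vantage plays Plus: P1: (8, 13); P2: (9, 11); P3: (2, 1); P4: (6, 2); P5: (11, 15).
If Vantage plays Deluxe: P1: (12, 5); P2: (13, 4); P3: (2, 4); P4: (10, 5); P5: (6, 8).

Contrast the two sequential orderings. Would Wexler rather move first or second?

If Vantage leads: Wexler's best replies are Basic→P3, Plus→P5, Deluxe→P5; Vantage's induced payoffs 8, 11, 6; outcome (Plus, P5), payoffs (11, 15).
If Wexler leads: Vantage's best replies are P1→Basic, P2→Deluxe, P3→Basic, P4→Deluxe, P5→Basic; Wexler's induced payoffs 3, 4, 12, 5, 7; outcome (Basic, P3), payoffs (8, 12).
Wexler gets 12 moving first and 15 moving second, so Wexler prefers to move second.

second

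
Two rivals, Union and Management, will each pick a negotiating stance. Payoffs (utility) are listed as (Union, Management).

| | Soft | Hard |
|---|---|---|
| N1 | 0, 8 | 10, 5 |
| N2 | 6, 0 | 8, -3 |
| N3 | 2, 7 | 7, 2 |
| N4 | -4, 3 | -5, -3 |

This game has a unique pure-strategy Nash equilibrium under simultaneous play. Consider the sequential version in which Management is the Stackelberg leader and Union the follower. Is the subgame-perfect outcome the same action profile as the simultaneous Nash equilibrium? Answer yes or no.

Solve by backward induction (Management leads).
- Soft: BR = N2, leader payoff 0.
- Hard: BR = N1, leader payoff 5.
Maximizing over 0, 5, Management chooses Hard. Subgame-perfect outcome: (N1, Hard) with payoffs (10, 5).
For the simultaneous game, intersect best replies.
Union's best replies: Soft→N2; Hard→N1.
Management's best replies: N1→Soft; N2→Soft; N3→Soft; N4→Soft.
The unique mutual best reply is (N2, Soft), giving (6, 0).
Sequential outcome (N1, Hard) differs from the Nash profile (N2, Soft).

no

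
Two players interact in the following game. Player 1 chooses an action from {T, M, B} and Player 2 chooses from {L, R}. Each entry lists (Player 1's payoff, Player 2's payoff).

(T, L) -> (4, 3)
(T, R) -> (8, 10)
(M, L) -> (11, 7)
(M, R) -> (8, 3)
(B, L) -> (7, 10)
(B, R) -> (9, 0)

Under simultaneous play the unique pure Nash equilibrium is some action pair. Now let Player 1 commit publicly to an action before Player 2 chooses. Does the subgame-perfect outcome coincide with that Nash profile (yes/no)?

Player 2 best-responds to each possible Player 1 move:
- T: BR = R, leader payoff 8.
- M: BR = L, leader payoff 11.
- B: BR = L, leader payoff 7.
Player 1's induced payoffs are 8, 11, 7, so Player 1 commits to M. Subgame-perfect outcome: (M, L) with payoffs (11, 7).
For the simultaneous game, intersect best replies.
Player 1's best replies: L→M; R→B.
Player 2's best replies: T→R; M→L; B→L.
The unique mutual best reply is (M, L), giving (11, 7).
Sequential outcome (M, L) coincides with the Nash profile (M, L).

yes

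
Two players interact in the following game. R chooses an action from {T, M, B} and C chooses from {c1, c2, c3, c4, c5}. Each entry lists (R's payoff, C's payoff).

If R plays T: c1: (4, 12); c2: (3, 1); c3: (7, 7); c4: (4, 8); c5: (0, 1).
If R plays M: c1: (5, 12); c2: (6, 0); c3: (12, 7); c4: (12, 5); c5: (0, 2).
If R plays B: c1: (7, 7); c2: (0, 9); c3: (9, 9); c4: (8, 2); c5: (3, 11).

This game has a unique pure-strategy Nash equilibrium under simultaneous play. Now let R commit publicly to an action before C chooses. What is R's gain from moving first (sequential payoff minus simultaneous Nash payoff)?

C best-responds to each possible R move:
- T: BR = c1, leader payoff 4.
- M: BR = c1, leader payoff 5.
- B: BR = c5, leader payoff 3.
R's induced payoffs are 4, 5, 3, so R commits to M. Subgame-perfect outcome: (M, c1) with payoffs (5, 12).
For the simultaneous game, intersect best replies.
R's best replies: c1→B; c2→M; c3→M; c4→M; c5→B.
C's best replies: T→c1; M→c1; B→c5.
Only (B, c5) has each player best-responding; Nash payoffs (3, 11).
R's commitment gain: 5 − 3 = 2.

2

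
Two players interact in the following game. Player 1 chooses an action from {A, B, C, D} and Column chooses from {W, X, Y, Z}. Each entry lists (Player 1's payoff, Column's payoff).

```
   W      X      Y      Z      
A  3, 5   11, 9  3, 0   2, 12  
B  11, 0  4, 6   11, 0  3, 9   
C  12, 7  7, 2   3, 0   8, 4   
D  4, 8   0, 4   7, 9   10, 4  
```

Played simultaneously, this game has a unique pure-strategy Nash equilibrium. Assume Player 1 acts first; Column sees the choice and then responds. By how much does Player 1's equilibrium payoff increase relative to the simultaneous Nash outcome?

0

Column best-responds to each possible Player 1 move:
- A → Column plays Z (best of 5, 9, 0, 12); Player 1 gets 2.
- B → Column plays Z (best of 0, 6, 0, 9); Player 1 gets 3.
- C → Column plays W (best of 7, 2, 0, 4); Player 1 gets 12.
- D → Column plays Y (best of 8, 4, 9, 4); Player 1 gets 7.
Among 2, 3, 12, 7, the best is 12 at C. Subgame-perfect outcome: (C, W) with payoffs (12, 7).
For the simultaneous game, intersect best replies.
Player 1's best replies: W→C; X→A; Y→B; Z→D.
Column's best replies: A→Z; B→Z; C→W; D→Y.
The unique mutual best reply is (C, W), giving (12, 7).
Player 1's commitment gain: 12 − 12 = 0.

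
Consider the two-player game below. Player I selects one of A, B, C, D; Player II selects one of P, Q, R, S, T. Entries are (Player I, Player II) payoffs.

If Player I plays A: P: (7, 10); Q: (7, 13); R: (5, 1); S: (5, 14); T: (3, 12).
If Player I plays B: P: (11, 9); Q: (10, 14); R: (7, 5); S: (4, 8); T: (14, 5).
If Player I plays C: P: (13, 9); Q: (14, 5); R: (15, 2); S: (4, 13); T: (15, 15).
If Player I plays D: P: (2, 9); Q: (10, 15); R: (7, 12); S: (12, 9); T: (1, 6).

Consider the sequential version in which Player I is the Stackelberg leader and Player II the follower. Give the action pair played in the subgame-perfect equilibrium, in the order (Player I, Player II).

Player II best-responds to each possible Player I move:
- A → Player II plays S (best of 10, 13, 1, 14, 12); Player I gets 5.
- B → Player II plays Q (best of 9, 14, 5, 8, 5); Player I gets 10.
- C → Player II plays T (best of 9, 5, 2, 13, 15); Player I gets 15.
- D → Player II plays Q (best of 9, 15, 12, 9, 6); Player I gets 10.
Among 5, 10, 15, 10, the best is 15 at C. Subgame-perfect outcome: (C, T) with payoffs (15, 15).

(C, T)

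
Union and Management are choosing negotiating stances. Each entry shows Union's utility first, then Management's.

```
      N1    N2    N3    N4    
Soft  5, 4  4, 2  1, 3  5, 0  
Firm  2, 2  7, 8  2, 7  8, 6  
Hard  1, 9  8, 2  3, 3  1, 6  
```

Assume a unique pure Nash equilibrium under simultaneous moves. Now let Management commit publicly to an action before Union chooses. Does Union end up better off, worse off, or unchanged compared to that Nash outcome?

better off

Solve by backward induction (Management leads).
- N1: Union compares 5, 2, 1 and picks Soft; Management would get 4.
- N2: Union compares 4, 7, 8 and picks Hard; Management would get 2.
- N3: Union compares 1, 2, 3 and picks Hard; Management would get 3.
- N4: Union compares 5, 8, 1 and picks Firm; Management would get 6.
Among 4, 2, 3, 6, the best is 6 at N4. Subgame-perfect outcome: (Firm, N4) with payoffs (8, 6).
Under simultaneous play:
Union's best replies: N1→Soft; N2→Hard; N3→Hard; N4→Firm.
Management's best replies: Soft→N1; Firm→N2; Hard→N1.
Only (Soft, N1) has each player best-responding; Nash payoffs (5, 4).
Union earns 8 sequentially versus 5 at the Nash outcome: better off.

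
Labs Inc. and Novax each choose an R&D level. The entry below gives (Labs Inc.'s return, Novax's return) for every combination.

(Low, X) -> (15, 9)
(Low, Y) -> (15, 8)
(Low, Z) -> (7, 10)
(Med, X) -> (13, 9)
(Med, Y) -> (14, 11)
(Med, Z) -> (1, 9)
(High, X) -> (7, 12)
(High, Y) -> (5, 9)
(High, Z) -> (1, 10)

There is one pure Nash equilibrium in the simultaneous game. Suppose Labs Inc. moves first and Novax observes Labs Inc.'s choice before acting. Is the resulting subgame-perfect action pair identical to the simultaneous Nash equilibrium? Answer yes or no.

no

Novax best-responds to each possible Labs Inc. move:
- Low: BR = Z, leader payoff 7.
- Med: BR = Y, leader payoff 14.
- High: BR = X, leader payoff 7.
Maximizing over 7, 14, 7, Labs Inc. chooses Med. Subgame-perfect outcome: (Med, Y) with payoffs (14, 11).
Under simultaneous play:
Labs Inc.'s best replies: X→Low; Y→Low; Z→Low.
Novax's best replies: Low→Z; Med→Y; High→X.
Only (Low, Z) has each player best-responding; Nash payoffs (7, 10).
Sequential outcome (Med, Y) differs from the Nash profile (Low, Z).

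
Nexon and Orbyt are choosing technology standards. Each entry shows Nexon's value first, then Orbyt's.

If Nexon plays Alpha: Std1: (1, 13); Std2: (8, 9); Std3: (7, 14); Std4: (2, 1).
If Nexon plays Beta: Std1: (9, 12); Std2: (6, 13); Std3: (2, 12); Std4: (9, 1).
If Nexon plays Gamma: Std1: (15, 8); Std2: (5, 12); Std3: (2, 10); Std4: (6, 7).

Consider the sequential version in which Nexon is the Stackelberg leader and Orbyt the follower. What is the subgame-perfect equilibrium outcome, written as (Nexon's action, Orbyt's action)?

Work backward from Orbyt's decision.
- Alpha: Orbyt compares 13, 9, 14, 1 and picks Std3; Nexon would get 7.
- Beta: Orbyt compares 12, 13, 12, 1 and picks Std2; Nexon would get 6.
- Gamma: Orbyt compares 8, 12, 10, 7 and picks Std2; Nexon would get 5.
Nexon's induced payoffs are 7, 6, 5, so Nexon commits to Alpha. Subgame-perfect outcome: (Alpha, Std3) with payoffs (7, 14).

(Alpha, Std3)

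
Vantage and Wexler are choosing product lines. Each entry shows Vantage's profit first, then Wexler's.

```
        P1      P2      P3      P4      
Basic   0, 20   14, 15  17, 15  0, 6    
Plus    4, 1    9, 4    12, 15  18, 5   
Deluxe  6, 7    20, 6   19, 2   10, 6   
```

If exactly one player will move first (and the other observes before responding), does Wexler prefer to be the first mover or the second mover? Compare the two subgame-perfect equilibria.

second

If Vantage leads: Wexler's best replies are Basic→P1, Plus→P3, Deluxe→P1; Vantage's induced payoffs 0, 12, 6; outcome (Plus, P3), payoffs (12, 15).
If Wexler leads: Vantage's best replies are P1→Deluxe, P2→Deluxe, P3→Deluxe, P4→Plus; Wexler's induced payoffs 7, 6, 2, 5; outcome (Deluxe, P1), payoffs (6, 7).
Wexler gets 7 moving first and 15 moving second, so Wexler prefers to move second.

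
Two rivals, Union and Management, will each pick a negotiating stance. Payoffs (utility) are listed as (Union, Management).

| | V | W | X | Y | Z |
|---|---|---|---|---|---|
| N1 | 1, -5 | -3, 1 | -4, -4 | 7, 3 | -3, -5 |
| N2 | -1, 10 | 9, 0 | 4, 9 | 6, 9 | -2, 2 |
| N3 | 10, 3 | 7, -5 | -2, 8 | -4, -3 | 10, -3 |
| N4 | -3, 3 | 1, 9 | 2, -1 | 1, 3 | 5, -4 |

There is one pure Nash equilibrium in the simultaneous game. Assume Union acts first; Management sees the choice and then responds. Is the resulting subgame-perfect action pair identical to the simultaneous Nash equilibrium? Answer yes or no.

Backward induction with Union moving first.
- N1: Management compares -5, 1, -4, 3, -5 and picks Y; Union would get 7.
- N2: Management compares 10, 0, 9, 9, 2 and picks V; Union would get -1.
- N3: Management compares 3, -5, 8, -3, -3 and picks X; Union would get -2.
- N4: Management compares 3, 9, -1, 3, -4 and picks W; Union would get 1.
Maximizing over 7, -1, -2, 1, Union chooses N1. Subgame-perfect outcome: (N1, Y) with payoffs (7, 3).
Now find the simultaneous Nash equilibrium.
Union's best replies: V→N3; W→N2; X→N2; Y→N1; Z→N3.
Management's best replies: N1→Y; N2→V; N3→X; N4→W.
Only (N1, Y) has each player best-responding; Nash payoffs (7, 3).
Sequential outcome (N1, Y) coincides with the Nash profile (N1, Y).

yes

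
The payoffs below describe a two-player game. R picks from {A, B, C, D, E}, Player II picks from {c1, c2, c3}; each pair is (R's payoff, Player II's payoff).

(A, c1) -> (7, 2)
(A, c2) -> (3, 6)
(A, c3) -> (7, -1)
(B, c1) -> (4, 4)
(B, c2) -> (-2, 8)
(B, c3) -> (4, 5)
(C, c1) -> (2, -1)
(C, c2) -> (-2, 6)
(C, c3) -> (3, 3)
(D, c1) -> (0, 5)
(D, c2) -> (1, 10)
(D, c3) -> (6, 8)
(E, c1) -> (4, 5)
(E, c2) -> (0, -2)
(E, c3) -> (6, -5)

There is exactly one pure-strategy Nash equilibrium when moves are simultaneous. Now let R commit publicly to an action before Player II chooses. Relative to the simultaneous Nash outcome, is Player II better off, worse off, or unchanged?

Backward induction with R moving first.
- A → Player II plays c2 (best of 2, 6, -1); R gets 3.
- B → Player II plays c2 (best of 4, 8, 5); R gets -2.
- C → Player II plays c2 (best of -1, 6, 3); R gets -2.
- D → Player II plays c2 (best of 5, 10, 8); R gets 1.
- E → Player II plays c1 (best of 5, -2, -5); R gets 4.
Among 3, -2, -2, 1, 4, the best is 4 at E. Subgame-perfect outcome: (E, c1) with payoffs (4, 5).
Under simultaneous play:
R's best replies: c1→A; c2→A; c3→A.
Player II's best replies: A→c2; B→c2; C→c2; D→c2; E→c1.
Only (A, c2) has each player best-responding; Nash payoffs (3, 6).
Player II earns 5 sequentially versus 6 at the Nash outcome: worse off.

worse off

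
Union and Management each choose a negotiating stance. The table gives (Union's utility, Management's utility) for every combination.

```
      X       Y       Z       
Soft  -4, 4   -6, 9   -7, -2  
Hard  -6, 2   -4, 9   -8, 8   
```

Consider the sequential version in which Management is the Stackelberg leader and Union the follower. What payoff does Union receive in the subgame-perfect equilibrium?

-4

Work backward from Union's decision.
- X: BR = Soft, leader payoff 4.
- Y: BR = Hard, leader payoff 9.
- Z: BR = Soft, leader payoff -2.
Among 4, 9, -2, the best is 9 at Y. Subgame-perfect outcome: (Hard, Y) with payoffs (-4, 9).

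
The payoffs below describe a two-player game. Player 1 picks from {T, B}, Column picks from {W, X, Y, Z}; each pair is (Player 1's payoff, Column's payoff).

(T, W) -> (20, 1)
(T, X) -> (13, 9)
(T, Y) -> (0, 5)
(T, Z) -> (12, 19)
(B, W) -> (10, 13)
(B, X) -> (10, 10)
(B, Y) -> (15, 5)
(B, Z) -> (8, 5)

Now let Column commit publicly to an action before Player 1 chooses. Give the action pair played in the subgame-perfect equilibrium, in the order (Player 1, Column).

Solve by backward induction (Column leads).
- W: Player 1 compares 20, 10 and picks T; Column would get 1.
- X: Player 1 compares 13, 10 and picks T; Column would get 9.
- Y: Player 1 compares 0, 15 and picks B; Column would get 5.
- Z: Player 1 compares 12, 8 and picks T; Column would get 19.
Maximizing over 1, 9, 5, 19, Column chooses Z. Subgame-perfect outcome: (T, Z) with payoffs (12, 19).

(T, Z)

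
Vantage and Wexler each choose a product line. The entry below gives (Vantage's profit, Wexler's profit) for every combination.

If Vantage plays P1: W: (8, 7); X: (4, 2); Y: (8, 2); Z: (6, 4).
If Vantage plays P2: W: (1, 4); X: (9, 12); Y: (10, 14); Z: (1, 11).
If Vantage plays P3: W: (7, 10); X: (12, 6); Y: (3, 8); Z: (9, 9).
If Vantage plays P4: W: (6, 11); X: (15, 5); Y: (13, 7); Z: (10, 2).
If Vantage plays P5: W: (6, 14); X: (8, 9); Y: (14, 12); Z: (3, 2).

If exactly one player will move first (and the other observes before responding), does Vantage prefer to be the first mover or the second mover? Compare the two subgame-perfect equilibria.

second

If Vantage leads: Wexler's best replies are P1→W, P2→Y, P3→W, P4→W, P5→W; Vantage's induced payoffs 8, 10, 7, 6, 6; outcome (P2, Y), payoffs (10, 14).
If Wexler leads: Vantage's best replies are W→P1, X→P4, Y→P5, Z→P4; Wexler's induced payoffs 7, 5, 12, 2; outcome (P5, Y), payoffs (14, 12).
Vantage gets 10 moving first and 14 moving second, so Vantage prefers to move second.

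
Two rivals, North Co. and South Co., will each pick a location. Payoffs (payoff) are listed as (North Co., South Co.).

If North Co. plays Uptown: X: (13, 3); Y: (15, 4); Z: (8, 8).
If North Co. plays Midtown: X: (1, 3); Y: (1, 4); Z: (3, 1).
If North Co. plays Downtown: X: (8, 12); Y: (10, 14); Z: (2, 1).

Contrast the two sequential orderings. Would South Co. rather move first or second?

If North Co. leads: South Co.'s best replies are Uptown→Z, Midtown→Y, Downtown→Y; North Co.'s induced payoffs 8, 1, 10; outcome (Downtown, Y), payoffs (10, 14).
If South Co. leads: North Co.'s best replies are X→Uptown, Y→Uptown, Z→Uptown; South Co.'s induced payoffs 3, 4, 8; outcome (Uptown, Z), payoffs (8, 8).
South Co. gets 8 moving first and 14 moving second, so South Co. prefers to move second.

second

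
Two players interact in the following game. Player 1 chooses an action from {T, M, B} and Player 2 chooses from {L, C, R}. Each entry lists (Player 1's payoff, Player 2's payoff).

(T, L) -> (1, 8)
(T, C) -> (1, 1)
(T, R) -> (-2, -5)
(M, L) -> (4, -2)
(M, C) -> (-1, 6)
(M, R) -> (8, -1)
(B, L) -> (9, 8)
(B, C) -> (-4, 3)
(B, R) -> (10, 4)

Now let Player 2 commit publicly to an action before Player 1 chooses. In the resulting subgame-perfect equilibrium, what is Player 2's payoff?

Backward induction with Player 2 moving first.
- L: Player 1 compares 1, 4, 9 and picks B; Player 2 would get 8.
- C: Player 1 compares 1, -1, -4 and picks T; Player 2 would get 1.
- R: Player 1 compares -2, 8, 10 and picks B; Player 2 would get 4.
Maximizing over 8, 1, 4, Player 2 chooses L. Subgame-perfect outcome: (B, L) with payoffs (9, 8).

8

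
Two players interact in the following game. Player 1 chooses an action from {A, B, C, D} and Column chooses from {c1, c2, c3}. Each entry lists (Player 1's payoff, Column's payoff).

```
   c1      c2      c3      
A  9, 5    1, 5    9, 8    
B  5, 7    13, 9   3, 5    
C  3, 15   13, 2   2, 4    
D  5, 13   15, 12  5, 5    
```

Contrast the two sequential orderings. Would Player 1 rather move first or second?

If Player 1 leads: Column's best replies are A→c3, B→c2, C→c1, D→c1; Player 1's induced payoffs 9, 13, 3, 5; outcome (B, c2), payoffs (13, 9).
If Column leads: Player 1's best replies are c1→A, c2→D, c3→A; Column's induced payoffs 5, 12, 8; outcome (D, c2), payoffs (15, 12).
Player 1 gets 13 moving first and 15 moving second, so Player 1 prefers to move second.

second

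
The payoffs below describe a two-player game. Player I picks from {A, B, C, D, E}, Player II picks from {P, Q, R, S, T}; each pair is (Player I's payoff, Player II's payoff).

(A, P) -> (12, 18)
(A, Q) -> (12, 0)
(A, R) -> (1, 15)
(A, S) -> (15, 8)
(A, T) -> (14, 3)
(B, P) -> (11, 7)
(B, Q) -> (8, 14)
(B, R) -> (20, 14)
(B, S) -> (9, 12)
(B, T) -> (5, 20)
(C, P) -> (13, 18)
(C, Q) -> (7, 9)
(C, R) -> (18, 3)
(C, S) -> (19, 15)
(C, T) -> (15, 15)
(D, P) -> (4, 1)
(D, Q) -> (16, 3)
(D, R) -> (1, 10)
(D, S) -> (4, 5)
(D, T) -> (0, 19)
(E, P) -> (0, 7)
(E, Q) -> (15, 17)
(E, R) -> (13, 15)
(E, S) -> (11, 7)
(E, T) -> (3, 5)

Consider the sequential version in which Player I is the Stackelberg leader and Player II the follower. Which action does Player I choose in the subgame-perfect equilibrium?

E

Backward induction with Player I moving first.
- A → Player II plays P (best of 18, 0, 15, 8, 3); Player I gets 12.
- B → Player II plays T (best of 7, 14, 14, 12, 20); Player I gets 5.
- C → Player II plays P (best of 18, 9, 3, 15, 15); Player I gets 13.
- D → Player II plays T (best of 1, 3, 10, 5, 19); Player I gets 0.
- E → Player II plays Q (best of 7, 17, 15, 7, 5); Player I gets 15.
Player I's induced payoffs are 12, 5, 13, 0, 15, so Player I commits to E. Subgame-perfect outcome: (E, Q) with payoffs (15, 17).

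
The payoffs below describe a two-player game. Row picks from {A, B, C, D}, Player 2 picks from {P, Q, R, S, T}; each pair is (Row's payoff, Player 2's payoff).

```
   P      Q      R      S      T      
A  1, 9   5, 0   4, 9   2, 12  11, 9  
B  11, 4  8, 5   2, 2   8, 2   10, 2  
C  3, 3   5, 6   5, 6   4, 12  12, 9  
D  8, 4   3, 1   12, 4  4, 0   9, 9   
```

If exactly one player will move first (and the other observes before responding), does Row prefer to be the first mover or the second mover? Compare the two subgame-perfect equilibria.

second

If Row leads: Player 2's best replies are A→S, B→Q, C→S, D→T; Row's induced payoffs 2, 8, 4, 9; outcome (D, T), payoffs (9, 9).
If Player 2 leads: Row's best replies are P→B, Q→B, R→D, S→B, T→C; Player 2's induced payoffs 4, 5, 4, 2, 9; outcome (C, T), payoffs (12, 9).
Row gets 9 moving first and 12 moving second, so Row prefers to move second.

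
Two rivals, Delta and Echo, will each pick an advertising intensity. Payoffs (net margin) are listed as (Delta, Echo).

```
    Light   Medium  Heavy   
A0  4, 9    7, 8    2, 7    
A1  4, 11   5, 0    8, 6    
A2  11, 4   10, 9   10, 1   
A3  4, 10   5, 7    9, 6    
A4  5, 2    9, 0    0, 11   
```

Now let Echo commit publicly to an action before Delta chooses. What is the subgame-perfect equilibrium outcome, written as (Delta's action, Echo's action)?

Delta best-responds to each possible Echo move:
- Light → Delta plays A2 (best of 4, 4, 11, 4, 5); Echo gets 4.
- Medium → Delta plays A2 (best of 7, 5, 10, 5, 9); Echo gets 9.
- Heavy → Delta plays A2 (best of 2, 8, 10, 9, 0); Echo gets 1.
Echo's induced payoffs are 4, 9, 1, so Echo commits to Medium. Subgame-perfect outcome: (A2, Medium) with payoffs (10, 9).

(A2, Medium)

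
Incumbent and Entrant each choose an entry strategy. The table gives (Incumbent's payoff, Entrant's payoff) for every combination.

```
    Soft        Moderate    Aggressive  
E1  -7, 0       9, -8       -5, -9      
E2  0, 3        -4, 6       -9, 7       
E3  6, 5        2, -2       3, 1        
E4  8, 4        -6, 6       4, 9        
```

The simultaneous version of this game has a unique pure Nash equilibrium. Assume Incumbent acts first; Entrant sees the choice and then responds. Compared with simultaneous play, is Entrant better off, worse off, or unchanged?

Work backward from Entrant's decision.
- E1: BR = Soft, leader payoff -7.
- E2: BR = Aggressive, leader payoff -9.
- E3: BR = Soft, leader payoff 6.
- E4: BR = Aggressive, leader payoff 4.
Among -7, -9, 6, 4, the best is 6 at E3. Subgame-perfect outcome: (E3, Soft) with payoffs (6, 5).
Under simultaneous play:
Incumbent's best replies: Soft→E4; Moderate→E1; Aggressive→E4.
Entrant's best replies: E1→Soft; E2→Aggressive; E3→Soft; E4→Aggressive.
The unique mutual best reply is (E4, Aggressive), giving (4, 9).
Entrant earns 5 sequentially versus 9 at the Nash outcome: worse off.

worse off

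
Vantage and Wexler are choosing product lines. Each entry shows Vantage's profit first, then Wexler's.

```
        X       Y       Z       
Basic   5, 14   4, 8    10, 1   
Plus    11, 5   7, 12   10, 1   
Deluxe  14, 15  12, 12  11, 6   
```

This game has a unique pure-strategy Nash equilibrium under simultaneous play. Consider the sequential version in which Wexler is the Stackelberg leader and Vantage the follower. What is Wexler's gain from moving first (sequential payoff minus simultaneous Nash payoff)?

Backward induction with Wexler moving first.
- X: BR = Deluxe, leader payoff 15.
- Y: BR = Deluxe, leader payoff 12.
- Z: BR = Deluxe, leader payoff 6.
Wexler's induced payoffs are 15, 12, 6, so Wexler commits to X. Subgame-perfect outcome: (Deluxe, X) with payoffs (14, 15).
Under simultaneous play:
Vantage's best replies: X→Deluxe; Y→Deluxe; Z→Deluxe.
Wexler's best replies: Basic→X; Plus→Y; Deluxe→X.
Only (Deluxe, X) has each player best-responding; Nash payoffs (14, 15).
Wexler's commitment gain: 15 − 15 = 0.

0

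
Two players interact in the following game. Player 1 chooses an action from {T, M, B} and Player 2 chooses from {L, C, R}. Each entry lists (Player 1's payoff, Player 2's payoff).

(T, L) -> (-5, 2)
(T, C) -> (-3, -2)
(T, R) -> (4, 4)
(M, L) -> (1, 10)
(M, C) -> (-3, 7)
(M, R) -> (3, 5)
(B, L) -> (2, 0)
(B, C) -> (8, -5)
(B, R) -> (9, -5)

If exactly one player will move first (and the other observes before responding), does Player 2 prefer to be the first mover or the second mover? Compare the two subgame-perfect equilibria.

second

If Player 1 leads: Player 2's best replies are T→R, M→L, B→L; Player 1's induced payoffs 4, 1, 2; outcome (T, R), payoffs (4, 4).
If Player 2 leads: Player 1's best replies are L→B, C→B, R→B; Player 2's induced payoffs 0, -5, -5; outcome (B, L), payoffs (2, 0).
Player 2 gets 0 moving first and 4 moving second, so Player 2 prefers to move second.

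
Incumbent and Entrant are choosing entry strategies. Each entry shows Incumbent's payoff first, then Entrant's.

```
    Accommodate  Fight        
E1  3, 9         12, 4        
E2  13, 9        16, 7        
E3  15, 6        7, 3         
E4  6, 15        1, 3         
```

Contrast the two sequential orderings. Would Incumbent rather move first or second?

If Incumbent leads: Entrant's best replies are E1→Accommodate, E2→Accommodate, E3→Accommodate, E4→Accommodate; Incumbent's induced payoffs 3, 13, 15, 6; outcome (E3, Accommodate), payoffs (15, 6).
If Entrant leads: Incumbent's best replies are Accommodate→E3, Fight→E2; Entrant's induced payoffs 6, 7; outcome (E2, Fight), payoffs (16, 7).
Incumbent gets 15 moving first and 16 moving second, so Incumbent prefers to move second.

second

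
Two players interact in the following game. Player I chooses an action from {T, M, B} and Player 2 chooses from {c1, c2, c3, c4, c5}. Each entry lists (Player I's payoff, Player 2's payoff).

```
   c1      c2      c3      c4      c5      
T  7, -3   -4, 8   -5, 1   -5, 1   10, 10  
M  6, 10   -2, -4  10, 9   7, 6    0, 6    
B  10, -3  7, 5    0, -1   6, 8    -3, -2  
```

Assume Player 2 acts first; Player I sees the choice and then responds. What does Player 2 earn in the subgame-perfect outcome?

10

Solve by backward induction (Player 2 leads).
- c1: Player I compares 7, 6, 10 and picks B; Player 2 would get -3.
- c2: Player I compares -4, -2, 7 and picks B; Player 2 would get 5.
- c3: Player I compares -5, 10, 0 and picks M; Player 2 would get 9.
- c4: Player I compares -5, 7, 6 and picks M; Player 2 would get 6.
- c5: Player I compares 10, 0, -3 and picks T; Player 2 would get 10.
Among -3, 5, 9, 6, 10, the best is 10 at c5. Subgame-perfect outcome: (T, c5) with payoffs (10, 10).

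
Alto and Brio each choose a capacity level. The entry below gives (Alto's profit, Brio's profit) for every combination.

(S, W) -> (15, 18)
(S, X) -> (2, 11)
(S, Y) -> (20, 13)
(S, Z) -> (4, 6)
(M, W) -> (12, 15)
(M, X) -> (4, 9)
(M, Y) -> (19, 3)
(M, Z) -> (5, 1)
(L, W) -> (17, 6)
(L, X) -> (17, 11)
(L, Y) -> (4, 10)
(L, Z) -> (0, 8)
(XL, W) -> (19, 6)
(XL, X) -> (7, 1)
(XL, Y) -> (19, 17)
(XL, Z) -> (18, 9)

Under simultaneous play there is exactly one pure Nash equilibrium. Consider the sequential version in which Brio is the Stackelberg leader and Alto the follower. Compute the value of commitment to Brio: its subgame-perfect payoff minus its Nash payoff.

Backward induction with Brio moving first.
- W: Alto compares 15, 12, 17, 19 and picks XL; Brio would get 6.
- X: Alto compares 2, 4, 17, 7 and picks L; Brio would get 11.
- Y: Alto compares 20, 19, 4, 19 and picks S; Brio would get 13.
- Z: Alto compares 4, 5, 0, 18 and picks XL; Brio would get 9.
Maximizing over 6, 11, 13, 9, Brio chooses Y. Subgame-perfect outcome: (S, Y) with payoffs (20, 13).
Under simultaneous play:
Alto's best replies: W→XL; X→L; Y→S; Z→XL.
Brio's best replies: S→W; M→W; L→X; XL→Y.
The unique mutual best reply is (L, X), giving (17, 11).
Brio's commitment gain: 13 − 11 = 2.

2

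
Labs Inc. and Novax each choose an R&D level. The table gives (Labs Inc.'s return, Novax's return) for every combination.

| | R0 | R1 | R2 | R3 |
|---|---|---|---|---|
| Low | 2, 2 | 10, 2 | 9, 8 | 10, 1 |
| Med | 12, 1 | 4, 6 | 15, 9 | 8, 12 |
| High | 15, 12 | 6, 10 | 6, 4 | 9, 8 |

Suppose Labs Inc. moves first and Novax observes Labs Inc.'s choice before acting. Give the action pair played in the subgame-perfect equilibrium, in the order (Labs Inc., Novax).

Solve by backward induction (Labs Inc. leads).
- Low: BR = R2, leader payoff 9.
- Med: BR = R3, leader payoff 8.
- High: BR = R0, leader payoff 15.
Maximizing over 9, 8, 15, Labs Inc. chooses High. Subgame-perfect outcome: (High, R0) with payoffs (15, 12).

(High, R0)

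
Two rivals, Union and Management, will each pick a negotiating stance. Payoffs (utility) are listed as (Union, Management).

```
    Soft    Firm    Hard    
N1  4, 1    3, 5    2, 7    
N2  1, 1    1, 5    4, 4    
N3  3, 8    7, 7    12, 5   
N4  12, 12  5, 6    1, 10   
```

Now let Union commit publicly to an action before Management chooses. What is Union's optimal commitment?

N4

Management best-responds to each possible Union move:
- N1 → Management plays Hard (best of 1, 5, 7); Union gets 2.
- N2 → Management plays Firm (best of 1, 5, 4); Union gets 1.
- N3 → Management plays Soft (best of 8, 7, 5); Union gets 3.
- N4 → Management plays Soft (best of 12, 6, 10); Union gets 12.
Union's induced payoffs are 2, 1, 3, 12, so Union commits to N4. Subgame-perfect outcome: (N4, Soft) with payoffs (12, 12).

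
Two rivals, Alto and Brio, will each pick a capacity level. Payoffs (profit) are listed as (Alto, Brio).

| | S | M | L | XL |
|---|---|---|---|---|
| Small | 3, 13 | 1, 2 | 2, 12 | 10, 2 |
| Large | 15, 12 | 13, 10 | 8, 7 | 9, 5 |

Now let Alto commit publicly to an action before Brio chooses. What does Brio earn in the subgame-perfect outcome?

Brio best-responds to each possible Alto move:
- Small: BR = S, leader payoff 3.
- Large: BR = S, leader payoff 15.
Among 3, 15, the best is 15 at Large. Subgame-perfect outcome: (Large, S) with payoffs (15, 12).

12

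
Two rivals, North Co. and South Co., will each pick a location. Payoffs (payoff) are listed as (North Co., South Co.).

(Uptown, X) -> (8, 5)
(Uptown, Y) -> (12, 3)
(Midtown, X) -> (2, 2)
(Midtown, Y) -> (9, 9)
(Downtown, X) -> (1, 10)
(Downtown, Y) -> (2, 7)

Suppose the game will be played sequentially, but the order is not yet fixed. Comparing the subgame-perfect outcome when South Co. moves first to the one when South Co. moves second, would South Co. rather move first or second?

second

If North Co. leads: South Co.'s best replies are Uptown→X, Midtown→Y, Downtown→X; North Co.'s induced payoffs 8, 9, 1; outcome (Midtown, Y), payoffs (9, 9).
If South Co. leads: North Co.'s best replies are X→Uptown, Y→Uptown; South Co.'s induced payoffs 5, 3; outcome (Uptown, X), payoffs (8, 5).
South Co. gets 5 moving first and 9 moving second, so South Co. prefers to move second.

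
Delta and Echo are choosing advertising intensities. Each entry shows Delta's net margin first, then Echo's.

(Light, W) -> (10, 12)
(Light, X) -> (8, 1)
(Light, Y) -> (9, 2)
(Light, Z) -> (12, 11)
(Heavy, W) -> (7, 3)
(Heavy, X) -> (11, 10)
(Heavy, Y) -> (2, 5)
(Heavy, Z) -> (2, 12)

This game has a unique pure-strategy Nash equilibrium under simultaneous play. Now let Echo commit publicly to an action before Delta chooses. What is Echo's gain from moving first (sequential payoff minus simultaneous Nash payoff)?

Work backward from Delta's decision.
- W: Delta compares 10, 7 and picks Light; Echo would get 12.
- X: Delta compares 8, 11 and picks Heavy; Echo would get 10.
- Y: Delta compares 9, 2 and picks Light; Echo would get 2.
- Z: Delta compares 12, 2 and picks Light; Echo would get 11.
Among 12, 10, 2, 11, the best is 12 at W. Subgame-perfect outcome: (Light, W) with payoffs (10, 12).
Now find the simultaneous Nash equilibrium.
Delta's best replies: W→Light; X→Heavy; Y→Light; Z→Light.
Echo's best replies: Light→W; Heavy→Z.
Only (Light, W) has each player best-responding; Nash payoffs (10, 12).
Echo's commitment gain: 12 − 12 = 0.

0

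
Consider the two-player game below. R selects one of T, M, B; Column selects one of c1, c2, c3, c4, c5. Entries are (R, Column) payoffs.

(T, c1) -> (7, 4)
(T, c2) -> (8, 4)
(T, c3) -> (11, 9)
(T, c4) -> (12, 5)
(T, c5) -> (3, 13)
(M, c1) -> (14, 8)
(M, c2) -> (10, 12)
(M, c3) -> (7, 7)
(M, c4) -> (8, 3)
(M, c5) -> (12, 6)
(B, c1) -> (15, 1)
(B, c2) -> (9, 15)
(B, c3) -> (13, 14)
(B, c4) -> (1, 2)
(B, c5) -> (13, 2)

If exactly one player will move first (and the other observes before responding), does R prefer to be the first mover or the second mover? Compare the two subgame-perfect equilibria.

If R leads: Column's best replies are T→c5, M→c2, B→c2; R's induced payoffs 3, 10, 9; outcome (M, c2), payoffs (10, 12).
If Column leads: R's best replies are c1→B, c2→M, c3→B, c4→T, c5→B; Column's induced payoffs 1, 12, 14, 5, 2; outcome (B, c3), payoffs (13, 14).
R gets 10 moving first and 13 moving second, so R prefers to move second.

second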